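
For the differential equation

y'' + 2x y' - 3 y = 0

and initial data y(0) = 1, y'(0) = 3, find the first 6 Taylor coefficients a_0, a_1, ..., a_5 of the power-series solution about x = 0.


Ansatz: y(x) = sum_{n>=0} a_n x^n, so y'(x) = sum_{n>=1} n a_n x^(n-1) and y''(x) = sum_{n>=2} n(n-1) a_n x^(n-2).
Substitute into P(x) y'' + Q(x) y' + R(x) y = 0 with P(x) = 1, Q(x) = 2x, R(x) = -3, and match powers of x.
Initial conditions: a_0 = 1, a_1 = 3.
Setting the coefficient of each power of x to zero and solving order by order (substituting the coefficients already found):
  x^0: 2 a_2 - 3 a_0 = 0  ->  2 a_2 = 3 a_0 = 3  ->  a_2 = 3/2
  x^1: 6 a_3 - a_1 = 0  ->  6 a_3 = a_1 = 3  ->  a_3 = 1/2
  x^2: 12 a_4 + a_2 = 0  ->  12 a_4 = -a_2 = -3/2  ->  a_4 = -1/8
  x^3: 20 a_5 + 3 a_3 = 0  ->  20 a_5 = -3 a_3 = -3/2  ->  a_5 = -3/40
Truncated series: y(x) = 1 + 3 x + (3/2) x^2 + (1/2) x^3 - (1/8) x^4 - (3/40) x^5 + O(x^6).

a_0 = 1; a_1 = 3; a_2 = 3/2; a_3 = 1/2; a_4 = -1/8; a_5 = -3/40


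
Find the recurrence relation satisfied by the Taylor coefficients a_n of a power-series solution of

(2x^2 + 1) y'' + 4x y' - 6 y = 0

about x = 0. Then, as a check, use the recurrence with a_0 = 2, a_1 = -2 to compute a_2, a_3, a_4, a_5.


Substitute y = sum_n a_n x^n.
(1 + 2 x^2) y'' contributes (n+2)(n+1) a_{n+2} + 2 n(n-1) a_n at x^n.
4 x y'(x) contributes 4 n a_n at x^n.
-6 y(x) contributes -6 a_n at x^n.
Matching x^n: (n+2)(n+1) a_{n+2} + (2 n(n-1) + 4 n - 6) a_n = 0.
Thus a_{n+2} = (-2 n(n-1) - 4 n + 6) / ((n+1)(n+2)) * a_n.

Check with a_0 = 2, a_1 = -2 (apply the recurrence for n = 0, 1, 2, 3): a_0 = 2, a_1 = -2, a_2 = 6, a_3 = -2/3, a_4 = -3, a_5 = 3/5.

a_(n+2) = (-2 n(n-1) - 4 n + 6) / ((n+1)(n+2)) * a_n; check: a_0 = 2, a_1 = -2, a_2 = 6, a_3 = -2/3, a_4 = -3, a_5 = 3/5


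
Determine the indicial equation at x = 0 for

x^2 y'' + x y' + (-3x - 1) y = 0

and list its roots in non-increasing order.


Divide by x^2 to reach normal form y'' + P_1(x) y' + P_2(x) y = 0 with P_1(x) = 1/x and P_2(x) = -3/x - 1/x^2.
x = 0 is a singular point because the y'-coefficient 1/x has a pole at x = 0 and the y-coefficient -3/x - 1/x^2 has a pole at x = 0.
It is a regular singular point because x P_1(x) = p(x) = 1 and x^2 P_2(x) = q(x) = -3x - 1 are polynomials, hence analytic at x = 0.
p(0) = 1,  q(0) = -1.
Indicial equation: r(r-1) + p(0) r + q(0) = 0, i.e. r^2 + (p(0) - 1) r + q(0) = 0, i.e. r^2 - 1 = 0.
Discriminant: (0)^2 - 4(-1) = 4, so r = (0 ± 2)/2.
Solving: r_1 = 1, r_2 = -1.

indicial: r^2 - 1 = 0; roots r_1 = 1, r_2 = -1


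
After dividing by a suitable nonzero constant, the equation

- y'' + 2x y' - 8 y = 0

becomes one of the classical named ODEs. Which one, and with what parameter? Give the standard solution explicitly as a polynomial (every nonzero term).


All three coefficients share the factor -1; dividing through by -1 gives  y'' - 2x y' + 8 y = 0.
This matches the Hermite equation y'' - 2x y' + 2n y = 0 with 2n = 8, so n = 4; the polynomial solution is H_4(x).
With y = sum_k a_k x^k, matching x^k gives (k+2)(k+1) a_{k+2} = 2(k - n) a_k = 2(k - 4) a_k. The right side vanishes at k = 4, so the series with the parity of 4 terminates at degree 4.
Standard normalization: leading coefficient of H_n is 2^n, so a_4 = 2^4 = 16. Work downward with a_k = (k+1)(k+2) a_{k+2} / (2(k - n)):
  a_2 = (3)(4)(16) / (2(2 - 4)) = 192/(-4) = -48
  a_0 = (1)(2)(-48) / (2(0 - 4)) = -96/(-8) = 12
Hence H_4(x) = 16 x^4 - 48 x^2 + 12.

H_4(x); series = 16 x^4 - 48 x^2 + 12


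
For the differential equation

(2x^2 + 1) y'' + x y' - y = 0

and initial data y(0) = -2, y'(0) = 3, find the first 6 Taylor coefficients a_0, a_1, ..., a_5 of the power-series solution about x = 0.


Ansatz: y(x) = sum_{n>=0} a_n x^n, so y'(x) = sum_{n>=1} n a_n x^(n-1) and y''(x) = sum_{n>=2} n(n-1) a_n x^(n-2).
Substitute into P(x) y'' + Q(x) y' + R(x) y = 0 with P(x) = 2x^2 + 1, Q(x) = x, R(x) = -1, and match powers of x.
Initial conditions: a_0 = -2, a_1 = 3.
Setting the coefficient of each power of x to zero and solving order by order (substituting the coefficients already found):
  x^0: 2 a_2 - a_0 = 0  ->  2 a_2 = a_0 = -2  ->  a_2 = -1
  x^1: 6 a_3 = 0  ->  a_3 = 0
  x^2: 12 a_4 + 5 a_2 = 0  ->  12 a_4 = -5 a_2 = 5  ->  a_4 = 5/12
  x^3: 20 a_5 + 14 a_3 = 0  ->  20 a_5 = -14 a_3 = 0  ->  a_5 = 0
Truncated series: y(x) = -2 + 3 x - x^2 + (5/12) x^4 + O(x^6).

a_0 = -2; a_1 = 3; a_2 = -1; a_3 = 0; a_4 = 5/12; a_5 = 0


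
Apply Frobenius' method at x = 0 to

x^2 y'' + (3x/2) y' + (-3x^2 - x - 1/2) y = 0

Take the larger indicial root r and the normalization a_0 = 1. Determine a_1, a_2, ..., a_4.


Write in Frobenius form y'' + (p(x)/x) y' + (q(x)/x^2) y = 0:
  p(x) = 3/2,  q(x) = -3x^2 - x - 1/2.
Indicial equation: r(r-1) + (3/2) r + (-1/2) = 0 -> roots r_1 = 1/2, r_2 = -1.
Take r = r_1 = 1/2. Let y(x) = x^r sum_{n>=0} a_n x^n with a_0 = 1.
Substitute y = x^r sum a_n x^n and match x^{r+n}. The recurrence is
  D(n) a_n - 1 a_{n-1} - 3 a_{n-2} = 0,  where D(n) = (r+n)(r+n-1) + (3/2)(r+n) + (-1/2).
  a_n = [1 a_{n-1} + 3 a_{n-2}] / D(n).
Since the indicial polynomial factors as (r - r_1)(r - r_2), D(n) = (r_1 + n - r_1)(r_1 + n - r_2) = n(n + 3/2).
Evaluating step by step (a_0 = 1):
  n = 1: D(1) = 1(1 + 3/2) = 5/2; numerator = 1(1) = 1; a_1 = (1)/(5/2) = 2/5
  n = 2: D(2) = 2(2 + 3/2) = 7; numerator = 1(2/5) + 3(1) = 17/5; a_2 = (17/5)/(7) = 17/35
  n = 3: D(3) = 3(3 + 3/2) = 27/2; numerator = 1(17/35) + 3(2/5) = 59/35; a_3 = (59/35)/(27/2) = 118/945
  n = 4: D(4) = 4(4 + 3/2) = 22; numerator = 1(118/945) + 3(17/35) = 299/189; a_4 = (299/189)/(22) = 299/4158

r = 1/2; a_0 = 1; a_1 = 2/5; a_2 = 17/35; a_3 = 118/945; a_4 = 299/4158


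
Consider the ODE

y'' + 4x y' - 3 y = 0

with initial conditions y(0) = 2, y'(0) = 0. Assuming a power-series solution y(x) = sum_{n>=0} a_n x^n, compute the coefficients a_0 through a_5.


Ansatz: y(x) = sum_{n>=0} a_n x^n, so y'(x) = sum_{n>=1} n a_n x^(n-1) and y''(x) = sum_{n>=2} n(n-1) a_n x^(n-2).
Substitute into P(x) y'' + Q(x) y' + R(x) y = 0 with P(x) = 1, Q(x) = 4x, R(x) = -3, and match powers of x.
Initial conditions: a_0 = 2, a_1 = 0.
Setting the coefficient of each power of x to zero and solving order by order (substituting the coefficients already found):
  x^0: 2 a_2 - 3 a_0 = 0  ->  2 a_2 = 3 a_0 = 6  ->  a_2 = 3
  x^1: 6 a_3 + a_1 = 0  ->  6 a_3 = -a_1 = 0  ->  a_3 = 0
  x^2: 12 a_4 + 5 a_2 = 0  ->  12 a_4 = -5 a_2 = -15  ->  a_4 = -5/4
  x^3: 20 a_5 + 9 a_3 = 0  ->  20 a_5 = -9 a_3 = 0  ->  a_5 = 0
Truncated series: y(x) = 2 + 3 x^2 - (5/4) x^4 + O(x^6).

a_0 = 2; a_1 = 0; a_2 = 3; a_3 = 0; a_4 = -5/4; a_5 = 0


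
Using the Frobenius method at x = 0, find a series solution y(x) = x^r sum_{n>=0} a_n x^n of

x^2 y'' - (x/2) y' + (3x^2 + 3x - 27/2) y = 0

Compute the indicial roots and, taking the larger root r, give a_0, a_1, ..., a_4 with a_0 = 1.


Write in Frobenius form y'' + (p(x)/x) y' + (q(x)/x^2) y = 0:
  p(x) = -1/2,  q(x) = 3x^2 + 3x - 27/2.
Indicial equation: r(r-1) + (-1/2) r + (-27/2) = 0 -> roots r_1 = 9/2, r_2 = -3.
Take r = r_1 = 9/2. Let y(x) = x^r sum_{n>=0} a_n x^n with a_0 = 1.
Substitute y = x^r sum a_n x^n and match x^{r+n}. The recurrence is
  D(n) a_n + 3 a_{n-1} + 3 a_{n-2} = 0,  where D(n) = (r+n)(r+n-1) + (-1/2)(r+n) + (-27/2).
  a_n = [-3 a_{n-1} - 3 a_{n-2}] / D(n).
Since the indicial polynomial factors as (r - r_1)(r - r_2), D(n) = (r_1 + n - r_1)(r_1 + n - r_2) = n(n + 15/2).
Evaluating step by step (a_0 = 1):
  n = 1: D(1) = 1(1 + 15/2) = 17/2; numerator = -3(1) = -3; a_1 = (-3)/(17/2) = -6/17
  n = 2: D(2) = 2(2 + 15/2) = 19; numerator = -3(-6/17) - 3(1) = -33/17; a_2 = (-33/17)/(19) = -33/323
  n = 3: D(3) = 3(3 + 15/2) = 63/2; numerator = -3(-33/323) - 3(-6/17) = 441/323; a_3 = (441/323)/(63/2) = 14/323
  n = 4: D(4) = 4(4 + 15/2) = 46; numerator = -3(14/323) - 3(-33/323) = 3/17; a_4 = (3/17)/(46) = 3/782

r = 9/2; a_0 = 1; a_1 = -6/17; a_2 = -33/323; a_3 = 14/323; a_4 = 3/782


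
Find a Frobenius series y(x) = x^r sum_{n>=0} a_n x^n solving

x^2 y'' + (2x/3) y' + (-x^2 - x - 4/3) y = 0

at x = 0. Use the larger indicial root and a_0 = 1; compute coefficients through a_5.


Write in Frobenius form y'' + (p(x)/x) y' + (q(x)/x^2) y = 0:
  p(x) = 2/3,  q(x) = -x^2 - x - 4/3.
Indicial equation: r(r-1) + (2/3) r + (-4/3) = 0 -> roots r_1 = 4/3, r_2 = -1.
Take r = r_1 = 4/3. Let y(x) = x^r sum_{n>=0} a_n x^n with a_0 = 1.
Substitute y = x^r sum a_n x^n and match x^{r+n}. The recurrence is
  D(n) a_n - 1 a_{n-1} - 1 a_{n-2} = 0,  where D(n) = (r+n)(r+n-1) + (2/3)(r+n) + (-4/3).
  a_n = [1 a_{n-1} + 1 a_{n-2}] / D(n).
Since the indicial polynomial factors as (r - r_1)(r - r_2), D(n) = (r_1 + n - r_1)(r_1 + n - r_2) = n(n + 7/3).
Evaluating step by step (a_0 = 1):
  n = 1: D(1) = 1(1 + 7/3) = 10/3; numerator = 1(1) = 1; a_1 = (1)/(10/3) = 3/10
  n = 2: D(2) = 2(2 + 7/3) = 26/3; numerator = 1(3/10) + 1(1) = 13/10; a_2 = (13/10)/(26/3) = 3/20
  n = 3: D(3) = 3(3 + 7/3) = 16; numerator = 1(3/20) + 1(3/10) = 9/20; a_3 = (9/20)/(16) = 9/320
  n = 4: D(4) = 4(4 + 7/3) = 76/3; numerator = 1(9/320) + 1(3/20) = 57/320; a_4 = (57/320)/(76/3) = 9/1280
  n = 5: D(5) = 5(5 + 7/3) = 110/3; numerator = 1(9/1280) + 1(9/320) = 9/256; a_5 = (9/256)/(110/3) = 27/28160

r = 4/3; a_0 = 1; a_1 = 3/10; a_2 = 3/20; a_3 = 9/320; a_4 = 9/1280; a_5 = 27/28160


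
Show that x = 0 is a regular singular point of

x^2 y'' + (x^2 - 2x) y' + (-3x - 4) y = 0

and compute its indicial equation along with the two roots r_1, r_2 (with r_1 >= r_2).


Divide by x^2 to reach normal form y'' + P_1(x) y' + P_2(x) y = 0 with P_1(x) = 1 - 2/x and P_2(x) = -3/x - 4/x^2.
x = 0 is a singular point because the y'-coefficient 1 - 2/x has a pole at x = 0 and the y-coefficient -3/x - 4/x^2 has a pole at x = 0.
It is a regular singular point because x P_1(x) = p(x) = x - 2 and x^2 P_2(x) = q(x) = -3x - 4 are polynomials, hence analytic at x = 0.
p(0) = -2,  q(0) = -4.
Indicial equation: r(r-1) + p(0) r + q(0) = 0, i.e. r^2 + (p(0) - 1) r + q(0) = 0, i.e. r^2 - 3 r - 4 = 0.
Discriminant: (-3)^2 - 4(-4) = 25, so r = (3 ± 5)/2.
Solving: r_1 = 4, r_2 = -1.

indicial: r^2 - 3 r - 4 = 0; roots r_1 = 4, r_2 = -1


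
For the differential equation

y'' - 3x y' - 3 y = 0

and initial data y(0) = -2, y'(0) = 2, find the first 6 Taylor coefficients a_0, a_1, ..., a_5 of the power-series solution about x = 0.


Ansatz: y(x) = sum_{n>=0} a_n x^n, so y'(x) = sum_{n>=1} n a_n x^(n-1) and y''(x) = sum_{n>=2} n(n-1) a_n x^(n-2).
Substitute into P(x) y'' + Q(x) y' + R(x) y = 0 with P(x) = 1, Q(x) = -3x, R(x) = -3, and match powers of x.
Initial conditions: a_0 = -2, a_1 = 2.
Setting the coefficient of each power of x to zero and solving order by order (substituting the coefficients already found):
  x^0: 2 a_2 - 3 a_0 = 0  ->  2 a_2 = 3 a_0 = -6  ->  a_2 = -3
  x^1: 6 a_3 - 6 a_1 = 0  ->  6 a_3 = 6 a_1 = 12  ->  a_3 = 2
  x^2: 12 a_4 - 9 a_2 = 0  ->  12 a_4 = 9 a_2 = -27  ->  a_4 = -9/4
  x^3: 20 a_5 - 12 a_3 = 0  ->  20 a_5 = 12 a_3 = 24  ->  a_5 = 6/5
Truncated series: y(x) = -2 + 2 x - 3 x^2 + 2 x^3 - (9/4) x^4 + (6/5) x^5 + O(x^6).

a_0 = -2; a_1 = 2; a_2 = -3; a_3 = 2; a_4 = -9/4; a_5 = 6/5


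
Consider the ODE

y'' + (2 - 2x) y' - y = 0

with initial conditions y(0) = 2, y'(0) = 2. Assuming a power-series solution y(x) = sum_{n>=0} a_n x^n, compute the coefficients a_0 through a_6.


Ansatz: y(x) = sum_{n>=0} a_n x^n, so y'(x) = sum_{n>=1} n a_n x^(n-1) and y''(x) = sum_{n>=2} n(n-1) a_n x^(n-2).
Substitute into P(x) y'' + Q(x) y' + R(x) y = 0 with P(x) = 1, Q(x) = 2 - 2x, R(x) = -1, and match powers of x.
Initial conditions: a_0 = 2, a_1 = 2.
Setting the coefficient of each power of x to zero and solving order by order (substituting the coefficients already found):
  x^0: 2 a_2 + 2 a_1 - a_0 = 0  ->  2 a_2 = -2 a_1 + a_0 = -2  ->  a_2 = -1
  x^1: 6 a_3 + 4 a_2 - 3 a_1 = 0  ->  6 a_3 = -4 a_2 + 3 a_1 = 10  ->  a_3 = 5/3
  x^2: 12 a_4 + 6 a_3 - 5 a_2 = 0  ->  12 a_4 = -6 a_3 + 5 a_2 = -15  ->  a_4 = -5/4
  x^3: 20 a_5 + 8 a_4 - 7 a_3 = 0  ->  20 a_5 = -8 a_4 + 7 a_3 = 65/3  ->  a_5 = 13/12
  x^4: 30 a_6 + 10 a_5 - 9 a_4 = 0  ->  30 a_6 = -10 a_5 + 9 a_4 = -265/12  ->  a_6 = -53/72
Truncated series: y(x) = 2 + 2 x - x^2 + (5/3) x^3 - (5/4) x^4 + (13/12) x^5 - (53/72) x^6 + O(x^7).

a_0 = 2; a_1 = 2; a_2 = -1; a_3 = 5/3; a_4 = -5/4; a_5 = 13/12; a_6 = -53/72


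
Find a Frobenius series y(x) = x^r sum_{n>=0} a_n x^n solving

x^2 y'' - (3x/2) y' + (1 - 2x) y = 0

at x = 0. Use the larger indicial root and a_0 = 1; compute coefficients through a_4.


Write in Frobenius form y'' + (p(x)/x) y' + (q(x)/x^2) y = 0:
  p(x) = -3/2,  q(x) = 1 - 2x.
Indicial equation: r(r-1) + (-3/2) r + (1) = 0 -> roots r_1 = 2, r_2 = 1/2.
Take r = r_1 = 2. Let y(x) = x^r sum_{n>=0} a_n x^n with a_0 = 1.
Substitute y = x^r sum a_n x^n and match x^{r+n}. The recurrence is
  D(n) a_n - 2 a_{n-1} = 0,  where D(n) = (r+n)(r+n-1) + (-3/2)(r+n) + (1).
  a_n = 2 / D(n) * a_{n-1}.
Since the indicial polynomial factors as (r - r_1)(r - r_2), D(n) = (r_1 + n - r_1)(r_1 + n - r_2) = n(n + 3/2).
Evaluating step by step (a_0 = 1):
  n = 1: D(1) = 1(1 + 3/2) = 5/2; numerator = 2(1) = 2; a_1 = (2)/(5/2) = 4/5
  n = 2: D(2) = 2(2 + 3/2) = 7; numerator = 2(4/5) = 8/5; a_2 = (8/5)/(7) = 8/35
  n = 3: D(3) = 3(3 + 3/2) = 27/2; numerator = 2(8/35) = 16/35; a_3 = (16/35)/(27/2) = 32/945
  n = 4: D(4) = 4(4 + 3/2) = 22; numerator = 2(32/945) = 64/945; a_4 = (64/945)/(22) = 32/10395

r = 2; a_0 = 1; a_1 = 4/5; a_2 = 8/35; a_3 = 32/945; a_4 = 32/10395


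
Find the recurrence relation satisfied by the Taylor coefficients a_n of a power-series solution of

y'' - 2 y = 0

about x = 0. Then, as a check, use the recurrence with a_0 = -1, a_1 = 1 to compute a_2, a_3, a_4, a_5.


Substitute y = sum_n a_n x^n into y'' + (const) y = 0.
y''(x) = sum_{n>=0} (n+2)(n+1) a_{n+2} x^n.
The ODE becomes sum_n [(n+2)(n+1) a_{n+2} - 2 a_n] x^n = 0.
Setting each coefficient to zero gives the recurrence:
  (n+2)(n+1) a_{n+2} - 2 a_n = 0,
  a_{n+2} = 2 / ((n+1)(n+2)) a_n.

Check with a_0 = -1, a_1 = 1 (apply the recurrence for n = 0, 1, 2, 3): a_0 = -1, a_1 = 1, a_2 = -1, a_3 = 1/3, a_4 = -1/6, a_5 = 1/30.

a_{n+2} = 2/((n+1)(n+2)) * a_n; check: a_0 = -1, a_1 = 1, a_2 = -1, a_3 = 1/3, a_4 = -1/6, a_5 = 1/30


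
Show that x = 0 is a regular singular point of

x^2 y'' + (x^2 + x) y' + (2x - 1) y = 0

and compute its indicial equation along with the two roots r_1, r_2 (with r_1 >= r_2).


Divide by x^2 to reach normal form y'' + P_1(x) y' + P_2(x) y = 0 with P_1(x) = 1 + 1/x and P_2(x) = 2/x - 1/x^2.
x = 0 is a singular point because the y'-coefficient 1 + 1/x has a pole at x = 0 and the y-coefficient 2/x - 1/x^2 has a pole at x = 0.
It is a regular singular point because x P_1(x) = p(x) = x + 1 and x^2 P_2(x) = q(x) = 2x - 1 are polynomials, hence analytic at x = 0.
p(0) = 1,  q(0) = -1.
Indicial equation: r(r-1) + p(0) r + q(0) = 0, i.e. r^2 + (p(0) - 1) r + q(0) = 0, i.e. r^2 - 1 = 0.
Discriminant: (0)^2 - 4(-1) = 4, so r = (0 ± 2)/2.
Solving: r_1 = 1, r_2 = -1.

indicial: r^2 - 1 = 0; roots r_1 = 1, r_2 = -1


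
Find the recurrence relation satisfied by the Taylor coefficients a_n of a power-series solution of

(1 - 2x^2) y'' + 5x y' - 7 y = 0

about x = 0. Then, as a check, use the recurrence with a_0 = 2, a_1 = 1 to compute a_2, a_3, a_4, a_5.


Substitute y = sum_n a_n x^n.
(1 - 2 x^2) y'' contributes (n+2)(n+1) a_{n+2} - 2 n(n-1) a_n at x^n.
5 x y'(x) contributes 5 n a_n at x^n.
-7 y(x) contributes -7 a_n at x^n.
Matching x^n: (n+2)(n+1) a_{n+2} + (-2 n(n-1) + 5 n - 7) a_n = 0.
Thus a_{n+2} = (2 n(n-1) - 5 n + 7) / ((n+1)(n+2)) * a_n.

Check with a_0 = 2, a_1 = 1 (apply the recurrence for n = 0, 1, 2, 3): a_0 = 2, a_1 = 1, a_2 = 7, a_3 = 1/3, a_4 = 7/12, a_5 = 1/15.

a_(n+2) = (2 n(n-1) - 5 n + 7) / ((n+1)(n+2)) * a_n; check: a_0 = 2, a_1 = 1, a_2 = 7, a_3 = 1/3, a_4 = 7/12, a_5 = 1/15


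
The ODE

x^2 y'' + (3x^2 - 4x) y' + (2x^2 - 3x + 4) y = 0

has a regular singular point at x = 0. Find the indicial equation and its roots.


Divide by x^2 to reach normal form y'' + P_1(x) y' + P_2(x) y = 0 with P_1(x) = 3 - 4/x and P_2(x) = 2 - 3/x + 4/x^2.
x = 0 is a singular point because the y'-coefficient 3 - 4/x has a pole at x = 0 and the y-coefficient 2 - 3/x + 4/x^2 has a pole at x = 0.
It is a regular singular point because x P_1(x) = p(x) = 3x - 4 and x^2 P_2(x) = q(x) = 2x^2 - 3x + 4 are polynomials, hence analytic at x = 0.
p(0) = -4,  q(0) = 4.
Indicial equation: r(r-1) + p(0) r + q(0) = 0, i.e. r^2 + (p(0) - 1) r + q(0) = 0, i.e. r^2 - 5 r + 4 = 0.
Discriminant: (-5)^2 - 4(4) = 9, so r = (5 ± 3)/2.
Solving: r_1 = 4, r_2 = 1.

indicial: r^2 - 5 r + 4 = 0; roots r_1 = 4, r_2 = 1


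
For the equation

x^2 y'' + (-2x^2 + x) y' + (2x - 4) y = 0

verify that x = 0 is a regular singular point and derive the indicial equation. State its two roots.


Divide by x^2 to reach normal form y'' + P_1(x) y' + P_2(x) y = 0 with P_1(x) = -2 + 1/x and P_2(x) = 2/x - 4/x^2.
x = 0 is a singular point because the y'-coefficient -2 + 1/x has a pole at x = 0 and the y-coefficient 2/x - 4/x^2 has a pole at x = 0.
It is a regular singular point because x P_1(x) = p(x) = 1 - 2x and x^2 P_2(x) = q(x) = 2x - 4 are polynomials, hence analytic at x = 0.
p(0) = 1,  q(0) = -4.
Indicial equation: r(r-1) + p(0) r + q(0) = 0, i.e. r^2 + (p(0) - 1) r + q(0) = 0, i.e. r^2 - 4 = 0.
Discriminant: (0)^2 - 4(-4) = 16, so r = (0 ± 4)/2.
Solving: r_1 = 2, r_2 = -2.

indicial: r^2 - 4 = 0; roots r_1 = 2, r_2 = -2


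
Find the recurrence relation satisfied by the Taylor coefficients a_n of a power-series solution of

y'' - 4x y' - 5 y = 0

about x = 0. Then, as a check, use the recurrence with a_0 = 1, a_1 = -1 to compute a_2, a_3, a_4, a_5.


Substitute y = sum_n a_n x^n.
y''(x) has coefficient (n+2)(n+1) a_{n+2} at x^n;
-4 x y'(x) has coefficient -4 n a_n at x^n (shift);
-5 y(x) has coefficient -5 a_n at x^n.
Matching x^n: (n+2)(n+1) a_{n+2} + (-4n - 5) a_n = 0.
Thus a_{n+2} = (4n + 5) / ((n+1)(n+2)) * a_n.

Check with a_0 = 1, a_1 = -1 (apply the recurrence for n = 0, 1, 2, 3): a_0 = 1, a_1 = -1, a_2 = 5/2, a_3 = -3/2, a_4 = 65/24, a_5 = -51/40.

a_(n+2) = (4n + 5) / ((n+1)(n+2)) * a_n; check: a_0 = 1, a_1 = -1, a_2 = 5/2, a_3 = -3/2, a_4 = 65/24, a_5 = -51/40


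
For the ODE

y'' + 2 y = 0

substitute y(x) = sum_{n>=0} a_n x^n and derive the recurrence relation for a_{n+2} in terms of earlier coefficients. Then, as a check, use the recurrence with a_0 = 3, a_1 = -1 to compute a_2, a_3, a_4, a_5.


Substitute y = sum_n a_n x^n into y'' + (const) y = 0.
y''(x) = sum_{n>=0} (n+2)(n+1) a_{n+2} x^n.
The ODE becomes sum_n [(n+2)(n+1) a_{n+2} + 2 a_n] x^n = 0.
Setting each coefficient to zero gives the recurrence:
  (n+2)(n+1) a_{n+2} + 2 a_n = 0,
  a_{n+2} = -2 / ((n+1)(n+2)) a_n.

Check with a_0 = 3, a_1 = -1 (apply the recurrence for n = 0, 1, 2, 3): a_0 = 3, a_1 = -1, a_2 = -3, a_3 = 1/3, a_4 = 1/2, a_5 = -1/30.

a_{n+2} = -2/((n+1)(n+2)) * a_n; check: a_0 = 3, a_1 = -1, a_2 = -3, a_3 = 1/3, a_4 = 1/2, a_5 = -1/30


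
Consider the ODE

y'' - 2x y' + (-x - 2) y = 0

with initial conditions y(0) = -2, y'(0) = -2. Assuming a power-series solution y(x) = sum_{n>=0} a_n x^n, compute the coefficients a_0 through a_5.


Ansatz: y(x) = sum_{n>=0} a_n x^n, so y'(x) = sum_{n>=1} n a_n x^(n-1) and y''(x) = sum_{n>=2} n(n-1) a_n x^(n-2).
Substitute into P(x) y'' + Q(x) y' + R(x) y = 0 with P(x) = 1, Q(x) = -2x, R(x) = -x - 2, and match powers of x.
Initial conditions: a_0 = -2, a_1 = -2.
Setting the coefficient of each power of x to zero and solving order by order (substituting the coefficients already found):
  x^0: 2 a_2 - 2 a_0 = 0  ->  2 a_2 = 2 a_0 = -4  ->  a_2 = -2
  x^1: 6 a_3 - 4 a_1 - a_0 = 0  ->  6 a_3 = 4 a_1 + a_0 = -10  ->  a_3 = -5/3
  x^2: 12 a_4 - 6 a_2 - a_1 = 0  ->  12 a_4 = 6 a_2 + a_1 = -14  ->  a_4 = -7/6
  x^3: 20 a_5 - 8 a_3 - a_2 = 0  ->  20 a_5 = 8 a_3 + a_2 = -46/3  ->  a_5 = -23/30
Truncated series: y(x) = -2 - 2 x - 2 x^2 - (5/3) x^3 - (7/6) x^4 - (23/30) x^5 + O(x^6).

a_0 = -2; a_1 = -2; a_2 = -2; a_3 = -5/3; a_4 = -7/6; a_5 = -23/30


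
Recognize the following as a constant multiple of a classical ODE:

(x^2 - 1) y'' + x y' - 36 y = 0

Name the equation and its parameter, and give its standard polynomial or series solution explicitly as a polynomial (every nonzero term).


All three coefficients share the factor -1; dividing through by -1 gives  (1 - x^2) y'' - x y' + 36 y = 0.
This matches the Chebyshev equation (1 - x^2) y'' - x y' + n^2 y = 0 (note the -x y' term, not -2x y') with n^2 = 36, so n = 6; the polynomial solution is T_6(x).
With y = sum_k a_k x^k, matching x^k gives (k+2)(k+1) a_{k+2} = (k^2 - n^2) a_k = (k - 6)(k + 6) a_k. The right side vanishes at k = 6, so the series with the parity of 6 terminates at degree 6.
Standard normalization: leading coefficient of T_n is 2^(n-1), so a_6 = 2^5 = 32. Work downward with a_k = (k+1)(k+2) a_{k+2} / ((k - 6)(k + 6)):
  a_4 = (5)(6)(32) / ((4 - 6)(4 + 6)) = 960/(-20) = -48
  a_2 = (3)(4)(-48) / ((2 - 6)(2 + 6)) = -576/(-32) = 18
  a_0 = (1)(2)(18) / ((0 - 6)(0 + 6)) = 36/(-36) = -1
Hence T_6(x) = 32 x^6 - 48 x^4 + 18 x^2 - 1.

T_6(x); series = 32 x^6 - 48 x^4 + 18 x^2 - 1


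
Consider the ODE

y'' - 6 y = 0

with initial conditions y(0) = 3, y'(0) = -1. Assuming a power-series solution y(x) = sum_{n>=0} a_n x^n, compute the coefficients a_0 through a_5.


Ansatz: y(x) = sum_{n>=0} a_n x^n, so y'(x) = sum_{n>=1} n a_n x^(n-1) and y''(x) = sum_{n>=2} n(n-1) a_n x^(n-2).
Substitute into P(x) y'' + Q(x) y' + R(x) y = 0 with P(x) = 1, Q(x) = 0, R(x) = -6, and match powers of x.
Initial conditions: a_0 = 3, a_1 = -1.
Setting the coefficient of each power of x to zero and solving order by order (substituting the coefficients already found):
  x^0: 2 a_2 - 6 a_0 = 0  ->  2 a_2 = 6 a_0 = 18  ->  a_2 = 9
  x^1: 6 a_3 - 6 a_1 = 0  ->  6 a_3 = 6 a_1 = -6  ->  a_3 = -1
  x^2: 12 a_4 - 6 a_2 = 0  ->  12 a_4 = 6 a_2 = 54  ->  a_4 = 9/2
  x^3: 20 a_5 - 6 a_3 = 0  ->  20 a_5 = 6 a_3 = -6  ->  a_5 = -3/10
Truncated series: y(x) = 3 - x + 9 x^2 - x^3 + (9/2) x^4 - (3/10) x^5 + O(x^6).

a_0 = 3; a_1 = -1; a_2 = 9; a_3 = -1; a_4 = 9/2; a_5 = -3/10


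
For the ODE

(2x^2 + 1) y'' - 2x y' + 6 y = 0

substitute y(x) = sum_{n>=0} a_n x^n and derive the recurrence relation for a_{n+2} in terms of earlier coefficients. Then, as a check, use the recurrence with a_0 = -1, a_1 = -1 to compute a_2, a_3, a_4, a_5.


Substitute y = sum_n a_n x^n.
(1 + 2 x^2) y'' contributes (n+2)(n+1) a_{n+2} + 2 n(n-1) a_n at x^n.
-2 x y'(x) contributes -2 n a_n at x^n.
6 y(x) contributes 6 a_n at x^n.
Matching x^n: (n+2)(n+1) a_{n+2} + (2 n(n-1) - 2 n + 6) a_n = 0.
Thus a_{n+2} = (-2 n(n-1) + 2 n - 6) / ((n+1)(n+2)) * a_n.

Check with a_0 = -1, a_1 = -1 (apply the recurrence for n = 0, 1, 2, 3): a_0 = -1, a_1 = -1, a_2 = 3, a_3 = 2/3, a_4 = -3/2, a_5 = -2/5.

a_(n+2) = (-2 n(n-1) + 2 n - 6) / ((n+1)(n+2)) * a_n; check: a_0 = -1, a_1 = -1, a_2 = 3, a_3 = 2/3, a_4 = -3/2, a_5 = -2/5


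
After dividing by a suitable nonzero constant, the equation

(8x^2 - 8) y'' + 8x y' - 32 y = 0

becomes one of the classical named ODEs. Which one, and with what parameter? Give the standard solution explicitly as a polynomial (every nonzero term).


All three coefficients share the factor -8; dividing through by -8 gives  (1 - x^2) y'' - x y' + 4 y = 0.
This matches the Chebyshev equation (1 - x^2) y'' - x y' + n^2 y = 0 (note the -x y' term, not -2x y') with n^2 = 4, so n = 2; the polynomial solution is T_2(x).
With y = sum_k a_k x^k, matching x^k gives (k+2)(k+1) a_{k+2} = (k^2 - n^2) a_k = (k - 2)(k + 2) a_k. The right side vanishes at k = 2, so the series with the parity of 2 terminates at degree 2.
Standard normalization: leading coefficient of T_n is 2^(n-1), so a_2 = 2^1 = 2. Work downward with a_k = (k+1)(k+2) a_{k+2} / ((k - 2)(k + 2)):
  a_0 = (1)(2)(2) / ((0 - 2)(0 + 2)) = 4/(-4) = -1
Hence T_2(x) = 2 x^2 - 1.

T_2(x); series = 2 x^2 - 1


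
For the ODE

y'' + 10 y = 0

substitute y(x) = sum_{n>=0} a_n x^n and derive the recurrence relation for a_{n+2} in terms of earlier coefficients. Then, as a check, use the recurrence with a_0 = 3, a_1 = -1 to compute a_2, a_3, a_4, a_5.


Substitute y = sum_n a_n x^n into y'' + (const) y = 0.
y''(x) = sum_{n>=0} (n+2)(n+1) a_{n+2} x^n.
The ODE becomes sum_n [(n+2)(n+1) a_{n+2} + 10 a_n] x^n = 0.
Setting each coefficient to zero gives the recurrence:
  (n+2)(n+1) a_{n+2} + 10 a_n = 0,
  a_{n+2} = -10 / ((n+1)(n+2)) a_n.

Check with a_0 = 3, a_1 = -1 (apply the recurrence for n = 0, 1, 2, 3): a_0 = 3, a_1 = -1, a_2 = -15, a_3 = 5/3, a_4 = 25/2, a_5 = -5/6.

a_{n+2} = -10/((n+1)(n+2)) * a_n; check: a_0 = 3, a_1 = -1, a_2 = -15, a_3 = 5/3, a_4 = 25/2, a_5 = -5/6


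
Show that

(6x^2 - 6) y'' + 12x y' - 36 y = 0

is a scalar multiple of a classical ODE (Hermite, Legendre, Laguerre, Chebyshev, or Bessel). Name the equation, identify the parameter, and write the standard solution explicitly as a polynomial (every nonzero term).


All three coefficients share the factor -6; dividing through by -6 gives  (1 - x^2) y'' - 2x y' + 6 y = 0.
This matches the Legendre equation (1 - x^2) y'' - 2x y' + n(n+1) y = 0 (note the -2x y' term) with n(n+1) = 6, so n = 2; the polynomial solution is P_2(x).
With y = sum_k a_k x^k, matching x^k gives (k+2)(k+1) a_{k+2} = [k(k+1) - n(n+1)] a_k = (k - 2)(k + 3) a_k. The right side vanishes at k = 2, so the series with the parity of 2 terminates at degree 2.
Standard normalization (P_n(1) = 1): leading coefficient (2n)!/(2^n (n!)^2) = 24/(4*4) = 3/2, so a_2 = 3/2. Work downward with a_k = (k+1)(k+2) a_{k+2} / ((k - 2)(k + 3)):
  a_0 = (1)(2)(3/2) / ((0 - 2)(0 + 3)) = 3/(-6) = -1/2
Hence P_2(x) = 3 x^2/2 - 1/2.

P_2(x); series = 3 x^2/2 - 1/2


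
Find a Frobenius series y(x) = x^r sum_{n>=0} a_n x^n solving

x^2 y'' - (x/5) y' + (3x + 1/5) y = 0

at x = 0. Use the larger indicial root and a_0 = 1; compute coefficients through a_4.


Write in Frobenius form y'' + (p(x)/x) y' + (q(x)/x^2) y = 0:
  p(x) = -1/5,  q(x) = 3x + 1/5.
Indicial equation: r(r-1) + (-1/5) r + (1/5) = 0 -> roots r_1 = 1, r_2 = 1/5.
Take r = r_1 = 1. Let y(x) = x^r sum_{n>=0} a_n x^n with a_0 = 1.
Substitute y = x^r sum a_n x^n and match x^{r+n}. The recurrence is
  D(n) a_n + 3 a_{n-1} = 0,  where D(n) = (r+n)(r+n-1) + (-1/5)(r+n) + (1/5).
  a_n = -3 / D(n) * a_{n-1}.
Since the indicial polynomial factors as (r - r_1)(r - r_2), D(n) = (r_1 + n - r_1)(r_1 + n - r_2) = n(n + 4/5).
Evaluating step by step (a_0 = 1):
  n = 1: D(1) = 1(1 + 4/5) = 9/5; numerator = -3(1) = -3; a_1 = (-3)/(9/5) = -5/3
  n = 2: D(2) = 2(2 + 4/5) = 28/5; numerator = -3(-5/3) = 5; a_2 = (5)/(28/5) = 25/28
  n = 3: D(3) = 3(3 + 4/5) = 57/5; numerator = -3(25/28) = -75/28; a_3 = (-75/28)/(57/5) = -125/532
  n = 4: D(4) = 4(4 + 4/5) = 96/5; numerator = -3(-125/532) = 375/532; a_4 = (375/532)/(96/5) = 625/17024

r = 1; a_0 = 1; a_1 = -5/3; a_2 = 25/28; a_3 = -125/532; a_4 = 625/17024


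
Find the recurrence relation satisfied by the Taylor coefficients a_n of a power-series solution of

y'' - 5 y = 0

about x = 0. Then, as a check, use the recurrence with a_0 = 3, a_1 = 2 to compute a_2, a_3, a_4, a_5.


Substitute y = sum_n a_n x^n into y'' + (const) y = 0.
y''(x) = sum_{n>=0} (n+2)(n+1) a_{n+2} x^n.
The ODE becomes sum_n [(n+2)(n+1) a_{n+2} - 5 a_n] x^n = 0.
Setting each coefficient to zero gives the recurrence:
  (n+2)(n+1) a_{n+2} - 5 a_n = 0,
  a_{n+2} = 5 / ((n+1)(n+2)) a_n.

Check with a_0 = 3, a_1 = 2 (apply the recurrence for n = 0, 1, 2, 3): a_0 = 3, a_1 = 2, a_2 = 15/2, a_3 = 5/3, a_4 = 25/8, a_5 = 5/12.

a_{n+2} = 5/((n+1)(n+2)) * a_n; check: a_0 = 3, a_1 = 2, a_2 = 15/2, a_3 = 5/3, a_4 = 25/8, a_5 = 5/12


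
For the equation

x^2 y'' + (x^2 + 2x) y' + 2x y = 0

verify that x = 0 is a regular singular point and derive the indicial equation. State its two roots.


Divide by x^2 to reach normal form y'' + P_1(x) y' + P_2(x) y = 0 with P_1(x) = 1 + 2/x and P_2(x) = 2/x.
x = 0 is a singular point because the y'-coefficient 1 + 2/x has a pole at x = 0 and the y-coefficient 2/x has a pole at x = 0.
It is a regular singular point because x P_1(x) = p(x) = x + 2 and x^2 P_2(x) = q(x) = 2x are polynomials, hence analytic at x = 0.
p(0) = 2,  q(0) = 0.
Indicial equation: r(r-1) + p(0) r + q(0) = 0, i.e. r^2 + (p(0) - 1) r + q(0) = 0, i.e. r^2 + 1 r = 0.
Discriminant: (1)^2 - 4(0) = 1, so r = (-1 ± 1)/2.
Solving: r_1 = 0, r_2 = -1.

indicial: r^2 + 1 r = 0; roots r_1 = 0, r_2 = -1


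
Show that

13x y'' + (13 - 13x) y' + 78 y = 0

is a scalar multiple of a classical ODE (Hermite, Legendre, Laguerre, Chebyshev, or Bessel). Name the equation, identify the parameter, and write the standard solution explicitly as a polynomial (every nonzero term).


All three coefficients share the factor 13; dividing through by 13 gives  x y'' + (1 - x) y' + 6 y = 0.
This matches the Laguerre equation x y'' + (1 - x) y' + n y = 0 with n = 6; the polynomial solution is L_6(x).
With y = sum_k a_k x^k, matching x^k gives (k+1)k a_{k+1} + (k+1) a_{k+1} - k a_k + n a_k = 0, i.e. (k+1)^2 a_{k+1} = (k - n) a_k = (k - 6) a_k. The right side vanishes at k = 6, so the series terminates at degree 6.
Standard normalization L_n(0) = 1 gives a_0 = 1. Work upward with a_{k+1} = (k - 6) a_k / (k+1)^2:
  a_1 = (0 - 6)(1) / 1^2 = -6/1 = -6
  a_2 = (1 - 6)(-6) / 2^2 = 30/4 = 15/2
  a_3 = (2 - 6)(15/2) / 3^2 = -30/9 = -10/3
  a_4 = (3 - 6)(-10/3) / 4^2 = 10/16 = 5/8
  a_5 = (4 - 6)(5/8) / 5^2 = (-5/4)/25 = -1/20
  a_6 = (5 - 6)(-1/20) / 6^2 = (1/20)/36 = 1/720
Hence L_6(x) = x^6/720 - x^5/20 + 5 x^4/8 - 10 x^3/3 + 15 x^2/2 - 6 x + 1.

L_6(x); series = x^6/720 - x^5/20 + 5 x^4/8 - 10 x^3/3 + 15 x^2/2 - 6 x + 1


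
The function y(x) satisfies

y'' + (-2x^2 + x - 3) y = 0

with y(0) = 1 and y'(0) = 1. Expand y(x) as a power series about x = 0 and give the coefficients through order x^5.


Ansatz: y(x) = sum_{n>=0} a_n x^n, so y'(x) = sum_{n>=1} n a_n x^(n-1) and y''(x) = sum_{n>=2} n(n-1) a_n x^(n-2).
Substitute into P(x) y'' + Q(x) y' + R(x) y = 0 with P(x) = 1, Q(x) = 0, R(x) = -2x^2 + x - 3, and match powers of x.
Initial conditions: a_0 = 1, a_1 = 1.
Setting the coefficient of each power of x to zero and solving order by order (substituting the coefficients already found):
  x^0: 2 a_2 - 3 a_0 = 0  ->  2 a_2 = 3 a_0 = 3  ->  a_2 = 3/2
  x^1: 6 a_3 - 3 a_1 + a_0 = 0  ->  6 a_3 = 3 a_1 - a_0 = 2  ->  a_3 = 1/3
  x^2: 12 a_4 - 3 a_2 + a_1 - 2 a_0 = 0  ->  12 a_4 = 3 a_2 - a_1 + 2 a_0 = 11/2  ->  a_4 = 11/24
  x^3: 20 a_5 - 3 a_3 + a_2 - 2 a_1 = 0  ->  20 a_5 = 3 a_3 - a_2 + 2 a_1 = 3/2  ->  a_5 = 3/40
Truncated series: y(x) = 1 + x + (3/2) x^2 + (1/3) x^3 + (11/24) x^4 + (3/40) x^5 + O(x^6).

a_0 = 1; a_1 = 1; a_2 = 3/2; a_3 = 1/3; a_4 = 11/24; a_5 = 3/40


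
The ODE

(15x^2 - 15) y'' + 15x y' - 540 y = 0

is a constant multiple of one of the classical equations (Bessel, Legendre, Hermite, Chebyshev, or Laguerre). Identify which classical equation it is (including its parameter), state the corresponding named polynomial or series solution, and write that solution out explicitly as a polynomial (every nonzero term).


All three coefficients share the factor -15; dividing through by -15 gives  (1 - x^2) y'' - x y' + 36 y = 0.
This matches the Chebyshev equation (1 - x^2) y'' - x y' + n^2 y = 0 (note the -x y' term, not -2x y') with n^2 = 36, so n = 6; the polynomial solution is T_6(x).
With y = sum_k a_k x^k, matching x^k gives (k+2)(k+1) a_{k+2} = (k^2 - n^2) a_k = (k - 6)(k + 6) a_k. The right side vanishes at k = 6, so the series with the parity of 6 terminates at degree 6.
Standard normalization: leading coefficient of T_n is 2^(n-1), so a_6 = 2^5 = 32. Work downward with a_k = (k+1)(k+2) a_{k+2} / ((k - 6)(k + 6)):
  a_4 = (5)(6)(32) / ((4 - 6)(4 + 6)) = 960/(-20) = -48
  a_2 = (3)(4)(-48) / ((2 - 6)(2 + 6)) = -576/(-32) = 18
  a_0 = (1)(2)(18) / ((0 - 6)(0 + 6)) = 36/(-36) = -1
Hence T_6(x) = 32 x^6 - 48 x^4 + 18 x^2 - 1.

T_6(x); series = 32 x^6 - 48 x^4 + 18 x^2 - 1


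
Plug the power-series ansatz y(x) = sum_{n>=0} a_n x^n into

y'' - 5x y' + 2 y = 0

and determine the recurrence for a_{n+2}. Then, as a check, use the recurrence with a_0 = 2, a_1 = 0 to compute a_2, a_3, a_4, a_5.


Substitute y = sum_n a_n x^n.
y''(x) has coefficient (n+2)(n+1) a_{n+2} at x^n;
-5 x y'(x) has coefficient -5 n a_n at x^n (shift);
2 y(x) has coefficient 2 a_n at x^n.
Matching x^n: (n+2)(n+1) a_{n+2} + (-5n + 2) a_n = 0.
Thus a_{n+2} = (5n - 2) / ((n+1)(n+2)) * a_n.

Check with a_0 = 2, a_1 = 0 (apply the recurrence for n = 0, 1, 2, 3): a_0 = 2, a_1 = 0, a_2 = -2, a_3 = 0, a_4 = -4/3, a_5 = 0.

a_(n+2) = (5n - 2) / ((n+1)(n+2)) * a_n; check: a_0 = 2, a_1 = 0, a_2 = -2, a_3 = 0, a_4 = -4/3, a_5 = 0


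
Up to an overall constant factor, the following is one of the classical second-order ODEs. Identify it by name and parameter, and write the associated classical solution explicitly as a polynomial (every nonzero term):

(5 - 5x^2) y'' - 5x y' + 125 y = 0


All three coefficients share the factor 5; dividing through by 5 gives  (1 - x^2) y'' - x y' + 25 y = 0.
This matches the Chebyshev equation (1 - x^2) y'' - x y' + n^2 y = 0 (note the -x y' term, not -2x y') with n^2 = 25, so n = 5; the polynomial solution is T_5(x).
With y = sum_k a_k x^k, matching x^k gives (k+2)(k+1) a_{k+2} = (k^2 - n^2) a_k = (k - 5)(k + 5) a_k. The right side vanishes at k = 5, so the series with the parity of 5 terminates at degree 5.
Standard normalization: leading coefficient of T_n is 2^(n-1), so a_5 = 2^4 = 16. Work downward with a_k = (k+1)(k+2) a_{k+2} / ((k - 5)(k + 5)):
  a_3 = (4)(5)(16) / ((3 - 5)(3 + 5)) = 320/(-16) = -20
  a_1 = (2)(3)(-20) / ((1 - 5)(1 + 5)) = -120/(-24) = 5
Hence T_5(x) = 16 x^5 - 20 x^3 + 5 x.

T_5(x); series = 16 x^5 - 20 x^3 + 5 x


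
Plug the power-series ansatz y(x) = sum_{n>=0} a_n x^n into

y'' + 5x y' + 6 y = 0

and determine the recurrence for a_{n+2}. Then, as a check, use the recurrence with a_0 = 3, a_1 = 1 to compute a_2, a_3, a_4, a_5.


Substitute y = sum_n a_n x^n.
y''(x) has coefficient (n+2)(n+1) a_{n+2} at x^n;
5 x y'(x) has coefficient 5 n a_n at x^n (shift);
6 y(x) has coefficient 6 a_n at x^n.
Matching x^n: (n+2)(n+1) a_{n+2} + (5n + 6) a_n = 0.
Thus a_{n+2} = (-5n - 6) / ((n+1)(n+2)) * a_n.

Check with a_0 = 3, a_1 = 1 (apply the recurrence for n = 0, 1, 2, 3): a_0 = 3, a_1 = 1, a_2 = -9, a_3 = -11/6, a_4 = 12, a_5 = 77/40.

a_(n+2) = (-5n - 6) / ((n+1)(n+2)) * a_n; check: a_0 = 3, a_1 = 1, a_2 = -9, a_3 = -11/6, a_4 = 12, a_5 = 77/40


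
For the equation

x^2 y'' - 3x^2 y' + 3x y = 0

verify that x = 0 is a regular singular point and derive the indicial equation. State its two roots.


Divide by x^2 to reach normal form y'' + P_1(x) y' + P_2(x) y = 0 with P_1(x) = -3 and P_2(x) = 3/x.
x = 0 is a singular point because the y-coefficient 3/x has a pole at x = 0.
It is a regular singular point because x P_1(x) = p(x) = -3x and x^2 P_2(x) = q(x) = 3x are polynomials, hence analytic at x = 0.
p(0) = 0,  q(0) = 0.
Indicial equation: r(r-1) + p(0) r + q(0) = 0, i.e. r^2 + (p(0) - 1) r + q(0) = 0, i.e. r^2 - 1 r = 0.
Discriminant: (-1)^2 - 4(0) = 1, so r = (1 ± 1)/2.
Solving: r_1 = 1, r_2 = 0.

indicial: r^2 - 1 r = 0; roots r_1 = 1, r_2 = 0


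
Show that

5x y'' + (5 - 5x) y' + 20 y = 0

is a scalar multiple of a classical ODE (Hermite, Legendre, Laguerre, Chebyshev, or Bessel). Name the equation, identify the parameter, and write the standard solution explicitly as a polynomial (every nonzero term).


All three coefficients share the factor 5; dividing through by 5 gives  x y'' + (1 - x) y' + 4 y = 0.
This matches the Laguerre equation x y'' + (1 - x) y' + n y = 0 with n = 4; the polynomial solution is L_4(x).
With y = sum_k a_k x^k, matching x^k gives (k+1)k a_{k+1} + (k+1) a_{k+1} - k a_k + n a_k = 0, i.e. (k+1)^2 a_{k+1} = (k - n) a_k = (k - 4) a_k. The right side vanishes at k = 4, so the series terminates at degree 4.
Standard normalization L_n(0) = 1 gives a_0 = 1. Work upward with a_{k+1} = (k - 4) a_k / (k+1)^2:
  a_1 = (0 - 4)(1) / 1^2 = -4/1 = -4
  a_2 = (1 - 4)(-4) / 2^2 = 12/4 = 3
  a_3 = (2 - 4)(3) / 3^2 = -6/9 = -2/3
  a_4 = (3 - 4)(-2/3) / 4^2 = (2/3)/16 = 1/24
Hence L_4(x) = x^4/24 - 2 x^3/3 + 3 x^2 - 4 x + 1.

L_4(x); series = x^4/24 - 2 x^3/3 + 3 x^2 - 4 x + 1


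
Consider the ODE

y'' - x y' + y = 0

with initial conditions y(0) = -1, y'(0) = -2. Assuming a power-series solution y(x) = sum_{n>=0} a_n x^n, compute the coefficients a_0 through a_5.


Ansatz: y(x) = sum_{n>=0} a_n x^n, so y'(x) = sum_{n>=1} n a_n x^(n-1) and y''(x) = sum_{n>=2} n(n-1) a_n x^(n-2).
Substitute into P(x) y'' + Q(x) y' + R(x) y = 0 with P(x) = 1, Q(x) = -x, R(x) = 1, and match powers of x.
Initial conditions: a_0 = -1, a_1 = -2.
Setting the coefficient of each power of x to zero and solving order by order (substituting the coefficients already found):
  x^0: 2 a_2 + a_0 = 0  ->  2 a_2 = -a_0 = 1  ->  a_2 = 1/2
  x^1: 6 a_3 = 0  ->  a_3 = 0
  x^2: 12 a_4 - a_2 = 0  ->  12 a_4 = a_2 = 1/2  ->  a_4 = 1/24
  x^3: 20 a_5 - 2 a_3 = 0  ->  20 a_5 = 2 a_3 = 0  ->  a_5 = 0
Truncated series: y(x) = -1 - 2 x + (1/2) x^2 + (1/24) x^4 + O(x^6).

a_0 = -1; a_1 = -2; a_2 = 1/2; a_3 = 0; a_4 = 1/24; a_5 = 0


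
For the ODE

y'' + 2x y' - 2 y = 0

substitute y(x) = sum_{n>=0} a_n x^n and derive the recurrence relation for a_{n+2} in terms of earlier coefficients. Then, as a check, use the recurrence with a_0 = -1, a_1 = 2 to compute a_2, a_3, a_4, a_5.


Substitute y = sum_n a_n x^n.
y''(x) has coefficient (n+2)(n+1) a_{n+2} at x^n;
2 x y'(x) has coefficient 2 n a_n at x^n (shift);
-2 y(x) has coefficient -2 a_n at x^n.
Matching x^n: (n+2)(n+1) a_{n+2} + (2n - 2) a_n = 0.
Thus a_{n+2} = (-2n + 2) / ((n+1)(n+2)) * a_n.

Check with a_0 = -1, a_1 = 2 (apply the recurrence for n = 0, 1, 2, 3): a_0 = -1, a_1 = 2, a_2 = -1, a_3 = 0, a_4 = 1/6, a_5 = 0.

a_(n+2) = (-2n + 2) / ((n+1)(n+2)) * a_n; check: a_0 = -1, a_1 = 2, a_2 = -1, a_3 = 0, a_4 = 1/6, a_5 = 0


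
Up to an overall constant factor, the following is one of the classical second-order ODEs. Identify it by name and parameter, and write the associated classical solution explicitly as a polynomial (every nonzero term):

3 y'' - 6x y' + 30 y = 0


All three coefficients share the factor 3; dividing through by 3 gives  y'' - 2x y' + 10 y = 0.
This matches the Hermite equation y'' - 2x y' + 2n y = 0 with 2n = 10, so n = 5; the polynomial solution is H_5(x).
With y = sum_k a_k x^k, matching x^k gives (k+2)(k+1) a_{k+2} = 2(k - n) a_k = 2(k - 5) a_k. The right side vanishes at k = 5, so the series with the parity of 5 terminates at degree 5.
Standard normalization: leading coefficient of H_n is 2^n, so a_5 = 2^5 = 32. Work downward with a_k = (k+1)(k+2) a_{k+2} / (2(k - n)):
  a_3 = (4)(5)(32) / (2(3 - 5)) = 640/(-4) = -160
  a_1 = (2)(3)(-160) / (2(1 - 5)) = -960/(-8) = 120
Hence H_5(x) = 32 x^5 - 160 x^3 + 120 x.

H_5(x); series = 32 x^5 - 160 x^3 + 120 x


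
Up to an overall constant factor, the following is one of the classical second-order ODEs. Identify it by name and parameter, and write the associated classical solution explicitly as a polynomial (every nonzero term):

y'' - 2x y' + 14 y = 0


The equation is already in a standard form:  y'' - 2x y' + 14 y = 0.
This matches the Hermite equation y'' - 2x y' + 2n y = 0 with 2n = 14, so n = 7; the polynomial solution is H_7(x).
With y = sum_k a_k x^k, matching x^k gives (k+2)(k+1) a_{k+2} = 2(k - n) a_k = 2(k - 7) a_k. The right side vanishes at k = 7, so the series with the parity of 7 terminates at degree 7.
Standard normalization: leading coefficient of H_n is 2^n, so a_7 = 2^7 = 128. Work downward with a_k = (k+1)(k+2) a_{k+2} / (2(k - n)):
  a_5 = (6)(7)(128) / (2(5 - 7)) = 5376/(-4) = -1344
  a_3 = (4)(5)(-1344) / (2(3 - 7)) = -26880/(-8) = 3360
  a_1 = (2)(3)(3360) / (2(1 - 7)) = 20160/(-12) = -1680
Hence H_7(x) = 128 x^7 - 1344 x^5 + 3360 x^3 - 1680 x.

H_7(x); series = 128 x^7 - 1344 x^5 + 3360 x^3 - 1680 x


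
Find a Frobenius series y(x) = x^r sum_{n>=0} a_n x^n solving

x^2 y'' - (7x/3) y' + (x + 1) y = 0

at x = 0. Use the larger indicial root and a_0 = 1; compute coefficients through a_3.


Write in Frobenius form y'' + (p(x)/x) y' + (q(x)/x^2) y = 0:
  p(x) = -7/3,  q(x) = x + 1.
Indicial equation: r(r-1) + (-7/3) r + (1) = 0 -> roots r_1 = 3, r_2 = 1/3.
Take r = r_1 = 3. Let y(x) = x^r sum_{n>=0} a_n x^n with a_0 = 1.
Substitute y = x^r sum a_n x^n and match x^{r+n}. The recurrence is
  D(n) a_n + 1 a_{n-1} = 0,  where D(n) = (r+n)(r+n-1) + (-7/3)(r+n) + (1).
  a_n = -1 / D(n) * a_{n-1}.
Since the indicial polynomial factors as (r - r_1)(r - r_2), D(n) = (r_1 + n - r_1)(r_1 + n - r_2) = n(n + 8/3).
Evaluating step by step (a_0 = 1):
  n = 1: D(1) = 1(1 + 8/3) = 11/3; numerator = -1(1) = -1; a_1 = (-1)/(11/3) = -3/11
  n = 2: D(2) = 2(2 + 8/3) = 28/3; numerator = -1(-3/11) = 3/11; a_2 = (3/11)/(28/3) = 9/308
  n = 3: D(3) = 3(3 + 8/3) = 17; numerator = -1(9/308) = -9/308; a_3 = (-9/308)/(17) = -9/5236

r = 3; a_0 = 1; a_1 = -3/11; a_2 = 9/308; a_3 = -9/5236
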